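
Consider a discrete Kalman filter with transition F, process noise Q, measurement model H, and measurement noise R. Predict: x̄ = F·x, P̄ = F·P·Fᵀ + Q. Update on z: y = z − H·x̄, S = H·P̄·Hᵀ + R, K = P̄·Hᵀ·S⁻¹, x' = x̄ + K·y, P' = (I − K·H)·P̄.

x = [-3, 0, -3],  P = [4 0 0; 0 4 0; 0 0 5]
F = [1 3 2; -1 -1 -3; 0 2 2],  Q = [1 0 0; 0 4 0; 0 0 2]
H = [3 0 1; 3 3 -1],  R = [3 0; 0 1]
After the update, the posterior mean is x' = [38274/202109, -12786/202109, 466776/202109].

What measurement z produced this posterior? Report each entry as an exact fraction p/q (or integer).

x̄ = F·x = [-9, 12, -6]
P̄ = F·P·Fᵀ + Q = [61 -46 44; -46 57 -38; 44 -38 38]
S = H·P̄·Hᵀ + R = [854 -17; -17 237]
K = P̄·Hᵀ·S⁻¹ = [53816/202109 4713/202109; -40505/202109 57642/202109; 39950/202109 -14190/202109]
x' − x̄ = [1857255/202109, -2438094/202109, 1679430/202109] = K·y
y = (KᵀK)⁻¹·Kᵀ·(x' − x̄) = [36, -17]
z = y + H·x̄ = [36, -17] + [-33, 15] = [3, -2]

z = [3, -2]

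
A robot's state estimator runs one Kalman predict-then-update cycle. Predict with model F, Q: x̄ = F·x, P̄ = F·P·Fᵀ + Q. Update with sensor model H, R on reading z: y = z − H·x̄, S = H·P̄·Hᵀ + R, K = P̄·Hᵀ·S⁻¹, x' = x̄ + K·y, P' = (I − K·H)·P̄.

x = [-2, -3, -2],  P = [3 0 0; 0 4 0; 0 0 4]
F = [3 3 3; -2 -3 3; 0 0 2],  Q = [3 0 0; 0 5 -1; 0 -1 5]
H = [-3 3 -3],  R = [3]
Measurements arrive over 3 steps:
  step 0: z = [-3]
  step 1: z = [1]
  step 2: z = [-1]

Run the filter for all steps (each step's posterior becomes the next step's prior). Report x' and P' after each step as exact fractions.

step 0: x̄ = F·x = [-21, 7, -4]
step 0: P̄ = F·P·Fᵀ + Q = [102 -18 24; -18 89 23; 24 23 21]
step 0: y = z − H·x̄ = [-99]
step 0: S = H·P̄·Hᵀ + R = [2253]
step 0: K = P̄·Hᵀ·S⁻¹ = [-144/751; 84/751; -22/751]
step 0: x' = x̄ + K·y = [-1515/751, -3059/751, -826/751]
step 0: P' = (I − K·H)·P̄ = [14394/751 22770/751 8520/751; 22770/751 45671/751 22817/751; 8520/751 22817/751 14319/751]
step 1: x̄ = F·x = [-16200/751, 9729/751, -1652/751]
step 1: P̄ = F·P·Fᵀ + Q = [1645635/751 -684522/751 273936/751; -684522/751 361535/751 -85819/751; 273936/751 -85819/751 61031/751]
step 1: y = z − H·x̄ = [-81992/751]
step 1: S = H·P̄·Hᵀ + R = [37413048/751]
step 1: K = P̄·Hᵀ·S⁻¹ = [-2604093/12471016; 282969/3117754; -210393/6235508]
step 1: x' = x̄ + K·y = [1911507/1558877, 4747959/1558877, 2313410/1558877]
step 1: P' = (I − K·H)·P̄ = [238134963/12471016 101813013/3117754 85860591/6235508; 101813013/3117754 110732179/1558877 59684188/1558877; 85860591/6235508 59684188/1558877 76543277/3117754]
step 2: x̄ = F·x = [26918628/1558877, -11126661/1558877, 4626820/1558877]
step 2: P̄ = F·P·Fᵀ + Q = [31924943859/12471016 -1529948241/1558877 1433051691/3117754; -1529948241/1558877 746877145/1558877 -215894765/1558877; 1433051691/3117754 -215894765/1558877 160880939/1558877]
step 2: y = z − H·x̄ = [126457450/1558877]
step 2: S = H·P̄·Hᵀ + R = [707301604443/12471016]
step 2: K = P̄·Hᵀ·S⁻¹ = [-49896736551/235767201481; 19941761208/235767201481; -8746412396/235767201481]
step 2: x' = x̄ + K·y = [3364649562/33681028783, -9303167319/33681028783, -1392633020/33681028783]
step 2: P' = (I − K·H)·P̄ = [4634884259211/235767201481 7969959668466/235767201481 3384972145806/235767201481; 7969959668466/235767201481 17295427604573/235767201481 9305526174899/235767201481; 3384972145806/235767201481 9305526174899/235767201481 5929300441489/235767201481]

step 0: x' = [-1515/751, -3059/751, -826/751], P' = [14394/751 22770/751 8520/751; 22770/751 45671/751 22817/751; 8520/751 22817/751 14319/751]
step 1: x' = [1911507/1558877, 4747959/1558877, 2313410/1558877], P' = [238134963/12471016 101813013/3117754 85860591/6235508; 101813013/3117754 110732179/1558877 59684188/1558877; 85860591/6235508 59684188/1558877 76543277/3117754]
step 2: x' = [3364649562/33681028783, -9303167319/33681028783, -1392633020/33681028783], P' = [4634884259211/235767201481 7969959668466/235767201481 3384972145806/235767201481; 7969959668466/235767201481 17295427604573/235767201481 9305526174899/235767201481; 3384972145806/235767201481 9305526174899/235767201481 5929300441489/235767201481]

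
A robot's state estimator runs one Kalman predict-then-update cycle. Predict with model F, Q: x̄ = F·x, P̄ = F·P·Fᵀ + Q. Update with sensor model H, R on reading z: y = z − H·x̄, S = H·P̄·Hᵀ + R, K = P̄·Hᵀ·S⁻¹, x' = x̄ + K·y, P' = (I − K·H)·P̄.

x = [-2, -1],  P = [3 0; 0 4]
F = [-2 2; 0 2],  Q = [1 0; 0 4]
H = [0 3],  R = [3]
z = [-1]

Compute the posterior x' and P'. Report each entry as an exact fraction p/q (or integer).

x' = [202/61, -22/61]
P' = [1001/61 16/61; 16/61 20/61]

x̄ = F·x = [2, -2]
P̄ = F·P·Fᵀ + Q = [29 16; 16 20]
y = z − H·x̄ = [5]
S = H·P̄·Hᵀ + R = [183]
K = P̄·Hᵀ·S⁻¹ = [16/61; 20/61]
x' = x̄ + K·y = [202/61, -22/61]
P' = (I − K·H)·P̄ = [1001/61 16/61; 16/61 20/61]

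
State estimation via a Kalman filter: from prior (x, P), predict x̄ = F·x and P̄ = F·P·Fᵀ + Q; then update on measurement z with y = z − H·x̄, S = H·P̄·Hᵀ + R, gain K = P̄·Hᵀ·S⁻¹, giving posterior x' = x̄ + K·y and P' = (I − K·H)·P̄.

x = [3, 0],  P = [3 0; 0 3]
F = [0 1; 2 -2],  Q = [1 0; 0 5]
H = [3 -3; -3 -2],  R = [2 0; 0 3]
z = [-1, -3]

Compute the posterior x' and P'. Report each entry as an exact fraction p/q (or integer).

x̄ = F·x = [0, 6]
P̄ = F·P·Fᵀ + Q = [4 -6; -6 29]
y = z − H·x̄ = [17, 9]
S = H·P̄·Hᵀ + R = [407 120; 120 83]
K = P̄·Hᵀ·S⁻¹ = [2490/19381 -3600/19381; -3915/19381 -3680/19381]
x' = x̄ + K·y = [9930/19381, 16611/19381]
P' = (I − K·H)·P̄ = [2824/19381 1164/19381; 1164/19381 3774/19381]

x' = [9930/19381, 16611/19381]
P' = [2824/19381 1164/19381; 1164/19381 3774/19381]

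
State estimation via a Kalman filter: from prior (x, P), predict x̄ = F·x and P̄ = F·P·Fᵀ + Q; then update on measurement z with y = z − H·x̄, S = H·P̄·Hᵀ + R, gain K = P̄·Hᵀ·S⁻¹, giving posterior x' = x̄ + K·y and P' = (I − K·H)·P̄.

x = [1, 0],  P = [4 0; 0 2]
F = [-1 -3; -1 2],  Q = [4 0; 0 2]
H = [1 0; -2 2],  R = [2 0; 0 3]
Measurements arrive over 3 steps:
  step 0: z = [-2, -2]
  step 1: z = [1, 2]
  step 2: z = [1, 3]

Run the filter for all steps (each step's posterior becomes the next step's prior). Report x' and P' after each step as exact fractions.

step 0: x' = [-1369/866, -1071/433], P' = [639/433 588/433; 588/433 846/433]
step 1: x' = [97188/412961, 350276/412961], P' = [440758/412961 336586/412961; 336586/412961 509782/412961]
step 2: x' = [18095818/132535341, 193801222/132535341], P' = [140814388/132535341 107869876/132535341; 107869876/132535341 163610032/132535341]

step 0: x̄ = F·x = [-1, -1]
step 0: P̄ = F·P·Fᵀ + Q = [26 -8; -8 14]
step 0: y = z − H·x̄ = [-1, -2]
step 0: S = H·P̄·Hᵀ + R = [28 -68; -68 227]
step 0: K = P̄·Hᵀ·S⁻¹ = [639/866 -34/433; 294/433 172/433]
step 0: x' = x̄ + K·y = [-1369/866, -1071/433]
step 0: P' = (I − K·H)·P̄ = [639/433 588/433; 588/433 846/433]
step 1: x̄ = F·x = [7795/866, -2915/866]
step 1: P̄ = F·P·Fᵀ + Q = [13513/433 -3849/433; -3849/433 2537/433]
step 1: y = z − H·x̄ = [-6929/866, 11576/433]
step 1: S = H·P̄·Hᵀ + R = [14379/433 -34724/433; -34724/433 96291/433]
step 1: K = P̄·Hᵀ·S⁻¹ = [220379/412961 -69448/412961; 168293/412961 115464/412961]
step 1: x' = x̄ + K·y = [97188/412961, 350276/412961]
step 1: P' = (I − K·H)·P̄ = [440758/412961 336586/412961; 336586/412961 509782/412961]
step 2: x̄ = F·x = [-1148016/412961, 603364/412961]
step 2: P̄ = F·P·Fᵀ + Q = [8700156/412961 -2281348/412961; -2281348/412961 1959464/412961]
step 2: y = z − H·x̄ = [1560977/412961, -2263877/412961]
step 2: S = H·P̄·Hᵀ + R = [9526078/412961 -21963008/412961; -21963008/412961 62128147/412961]
step 2: K = P̄·Hᵀ·S⁻¹ = [70407194/132535341 -21963008/132535341; 53934938/132535341 37160104/132535341]
step 2: x' = x̄ + K·y = [18095818/132535341, 193801222/132535341]
step 2: P' = (I − K·H)·P̄ = [140814388/132535341 107869876/132535341; 107869876/132535341 163610032/132535341]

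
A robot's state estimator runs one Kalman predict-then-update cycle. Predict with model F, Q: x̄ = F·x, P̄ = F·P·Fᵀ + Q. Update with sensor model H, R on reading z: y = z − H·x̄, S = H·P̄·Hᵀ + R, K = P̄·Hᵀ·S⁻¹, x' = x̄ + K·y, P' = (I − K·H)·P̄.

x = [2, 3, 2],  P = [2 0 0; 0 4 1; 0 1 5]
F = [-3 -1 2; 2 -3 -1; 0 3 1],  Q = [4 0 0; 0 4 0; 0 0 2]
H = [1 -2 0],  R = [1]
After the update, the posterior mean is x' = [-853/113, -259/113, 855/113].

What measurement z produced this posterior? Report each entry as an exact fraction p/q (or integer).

x̄ = F·x = [-5, -7, 11]
P̄ = F·P·Fᵀ + Q = [42 -15 3; -15 59 -47; 3 -47 49]
S = H·P̄·Hᵀ + R = [339]
K = P̄·Hᵀ·S⁻¹ = [24/113; -133/339; 97/339]
x' − x̄ = [-288/113, 532/113, -388/113] = K·y
y = (KᵀK)⁻¹·Kᵀ·(x' − x̄) = [-12]
z = y + H·x̄ = [-12] + [9] = [-3]

z = [-3]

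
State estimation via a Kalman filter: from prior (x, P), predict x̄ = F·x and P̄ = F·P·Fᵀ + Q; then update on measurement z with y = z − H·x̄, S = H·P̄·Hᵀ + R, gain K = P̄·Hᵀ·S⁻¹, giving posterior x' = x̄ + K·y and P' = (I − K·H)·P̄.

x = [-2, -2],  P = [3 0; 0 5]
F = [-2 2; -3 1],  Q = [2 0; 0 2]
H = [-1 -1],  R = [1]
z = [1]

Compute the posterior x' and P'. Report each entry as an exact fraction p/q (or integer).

x' = [-62/25, 38/25]
P' = [406/125 -344/125; -344/125 406/125]

x̄ = F·x = [0, 4]
P̄ = F·P·Fᵀ + Q = [34 28; 28 34]
y = z − H·x̄ = [5]
S = H·P̄·Hᵀ + R = [125]
K = P̄·Hᵀ·S⁻¹ = [-62/125; -62/125]
x' = x̄ + K·y = [-62/25, 38/25]
P' = (I − K·H)·P̄ = [406/125 -344/125; -344/125 406/125]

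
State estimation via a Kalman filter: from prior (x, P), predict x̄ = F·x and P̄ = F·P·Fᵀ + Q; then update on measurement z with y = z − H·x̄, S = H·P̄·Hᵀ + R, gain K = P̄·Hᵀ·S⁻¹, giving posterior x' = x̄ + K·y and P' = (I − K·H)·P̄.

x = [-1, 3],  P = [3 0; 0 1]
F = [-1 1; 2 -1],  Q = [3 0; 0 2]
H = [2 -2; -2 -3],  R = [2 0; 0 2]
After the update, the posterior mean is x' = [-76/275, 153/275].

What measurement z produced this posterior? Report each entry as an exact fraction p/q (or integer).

x̄ = F·x = [4, -5]
P̄ = F·P·Fᵀ + Q = [7 -7; -7 15]
S = H·P̄·Hᵀ + R = [146 76; 76 81]
K = P̄·Hᵀ·S⁻¹ = [868/3025 -553/3025; -604/3025 -591/3025]
x' − x̄ = [-1176/275, 1528/275] = K·y
y = (KᵀK)⁻¹·Kᵀ·(x' − x̄) = [-20, -8]
z = y + H·x̄ = [-20, -8] + [18, 7] = [-2, -1]

z = [-2, -1]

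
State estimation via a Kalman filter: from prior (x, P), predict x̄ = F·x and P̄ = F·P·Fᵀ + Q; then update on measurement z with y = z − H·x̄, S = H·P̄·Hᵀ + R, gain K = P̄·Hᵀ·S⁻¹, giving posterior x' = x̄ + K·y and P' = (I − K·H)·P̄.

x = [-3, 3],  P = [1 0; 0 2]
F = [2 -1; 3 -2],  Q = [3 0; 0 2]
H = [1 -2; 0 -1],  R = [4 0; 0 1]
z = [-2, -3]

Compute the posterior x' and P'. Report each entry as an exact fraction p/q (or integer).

x̄ = F·x = [-9, -15]
P̄ = F·P·Fᵀ + Q = [9 10; 10 19]
y = z − H·x̄ = [-23, -18]
S = H·P̄·Hᵀ + R = [49 28; 28 20]
K = P̄·Hᵀ·S⁻¹ = [15/49 -13/14; -1/7 -3/4]
x' = x̄ + K·y = [33/49, 25/14]
P' = (I − K·H)·P̄ = [151/49 13/14; 13/14 3/4]

x' = [33/49, 25/14]
P' = [151/49 13/14; 13/14 3/4]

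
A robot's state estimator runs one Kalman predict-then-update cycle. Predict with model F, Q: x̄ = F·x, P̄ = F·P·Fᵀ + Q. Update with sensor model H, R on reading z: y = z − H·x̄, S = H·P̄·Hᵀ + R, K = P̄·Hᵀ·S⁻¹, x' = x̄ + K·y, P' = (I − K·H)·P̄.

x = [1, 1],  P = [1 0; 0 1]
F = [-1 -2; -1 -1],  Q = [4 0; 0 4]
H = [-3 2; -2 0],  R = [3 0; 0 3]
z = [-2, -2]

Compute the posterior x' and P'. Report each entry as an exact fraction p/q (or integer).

x' = [69/116, -23/116]
P' = [69/116 93/116; 93/116 201/116]

x̄ = F·x = [-3, -2]
P̄ = F·P·Fᵀ + Q = [9 3; 3 6]
y = z − H·x̄ = [-7, -8]
S = H·P̄·Hᵀ + R = [72 42; 42 39]
K = P̄·Hᵀ·S⁻¹ = [-7/116 -23/58; 41/116 -31/58]
x' = x̄ + K·y = [69/116, -23/116]
P' = (I − K·H)·P̄ = [69/116 93/116; 93/116 201/116]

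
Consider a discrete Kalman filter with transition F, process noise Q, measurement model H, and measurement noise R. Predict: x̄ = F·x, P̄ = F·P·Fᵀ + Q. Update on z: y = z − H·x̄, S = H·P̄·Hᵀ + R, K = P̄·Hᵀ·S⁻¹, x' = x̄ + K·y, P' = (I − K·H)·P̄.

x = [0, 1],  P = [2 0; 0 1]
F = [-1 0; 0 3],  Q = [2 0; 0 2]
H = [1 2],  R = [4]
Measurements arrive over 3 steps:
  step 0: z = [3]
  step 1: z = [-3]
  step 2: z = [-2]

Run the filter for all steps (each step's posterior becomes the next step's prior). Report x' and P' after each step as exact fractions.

step 0: x' = [-3/13, 45/26], P' = [48/13 -22/13; -22/13 22/13]
step 1: x' = [-1254/643, -321/1286], P' = [2028/643 -808/643; -808/643 918/643]
step 2: x' = [6061/3841, -93047/53774], P' = [12396/3841 -5032/3841; -5032/3841 39132/26887]

step 0: x̄ = F·x = [0, 3]
step 0: P̄ = F·P·Fᵀ + Q = [4 0; 0 11]
step 0: y = z − H·x̄ = [-3]
step 0: S = H·P̄·Hᵀ + R = [52]
step 0: K = P̄·Hᵀ·S⁻¹ = [1/13; 11/26]
step 0: x' = x̄ + K·y = [-3/13, 45/26]
step 0: P' = (I − K·H)·P̄ = [48/13 -22/13; -22/13 22/13]
step 1: x̄ = F·x = [3/13, 135/26]
step 1: P̄ = F·P·Fᵀ + Q = [74/13 66/13; 66/13 224/13]
step 1: y = z − H·x̄ = [-177/13]
step 1: S = H·P̄·Hᵀ + R = [1286/13]
step 1: K = P̄·Hᵀ·S⁻¹ = [103/643; 257/643]
step 1: x' = x̄ + K·y = [-1254/643, -321/1286]
step 1: P' = (I − K·H)·P̄ = [2028/643 -808/643; -808/643 918/643]
step 2: x̄ = F·x = [1254/643, -963/1286]
step 2: P̄ = F·P·Fᵀ + Q = [3314/643 2424/643; 2424/643 9548/643]
step 2: y = z − H·x̄ = [-1577/643]
step 2: S = H·P̄·Hᵀ + R = [53774/643]
step 2: K = P̄·Hᵀ·S⁻¹ = [583/3841; 10760/26887]
step 2: x' = x̄ + K·y = [6061/3841, -93047/53774]
step 2: P' = (I − K·H)·P̄ = [12396/3841 -5032/3841; -5032/3841 39132/26887]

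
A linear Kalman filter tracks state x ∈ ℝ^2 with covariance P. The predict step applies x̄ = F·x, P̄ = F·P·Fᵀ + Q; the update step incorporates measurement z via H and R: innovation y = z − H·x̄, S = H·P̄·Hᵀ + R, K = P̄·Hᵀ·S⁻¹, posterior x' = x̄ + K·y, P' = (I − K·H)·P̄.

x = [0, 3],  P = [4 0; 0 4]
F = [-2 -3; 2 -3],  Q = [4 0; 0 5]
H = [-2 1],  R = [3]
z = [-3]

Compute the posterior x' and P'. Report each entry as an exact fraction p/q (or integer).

x̄ = F·x = [-9, -9]
P̄ = F·P·Fᵀ + Q = [56 20; 20 57]
y = z − H·x̄ = [-12]
S = H·P̄·Hᵀ + R = [204]
K = P̄·Hᵀ·S⁻¹ = [-23/51; 1/12]
x' = x̄ + K·y = [-61/17, -10]
P' = (I − K·H)·P̄ = [740/51 83/3; 83/3 667/12]

x' = [-61/17, -10]
P' = [740/51 83/3; 83/3 667/12]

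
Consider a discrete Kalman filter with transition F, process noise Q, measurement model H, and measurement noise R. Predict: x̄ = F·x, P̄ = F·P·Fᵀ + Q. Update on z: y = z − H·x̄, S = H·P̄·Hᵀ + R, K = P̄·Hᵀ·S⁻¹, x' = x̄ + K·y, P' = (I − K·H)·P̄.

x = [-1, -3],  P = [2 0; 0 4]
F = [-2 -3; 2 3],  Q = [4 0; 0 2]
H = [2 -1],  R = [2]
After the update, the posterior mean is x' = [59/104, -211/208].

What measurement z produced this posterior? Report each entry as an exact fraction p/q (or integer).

x̄ = F·x = [11, -11]
P̄ = F·P·Fᵀ + Q = [48 -44; -44 46]
S = H·P̄·Hᵀ + R = [416]
K = P̄·Hᵀ·S⁻¹ = [35/104; -67/208]
x' − x̄ = [-1085/104, 2077/208] = K·y
y = (KᵀK)⁻¹·Kᵀ·(x' − x̄) = [-31]
z = y + H·x̄ = [-31] + [33] = [2]

z = [2]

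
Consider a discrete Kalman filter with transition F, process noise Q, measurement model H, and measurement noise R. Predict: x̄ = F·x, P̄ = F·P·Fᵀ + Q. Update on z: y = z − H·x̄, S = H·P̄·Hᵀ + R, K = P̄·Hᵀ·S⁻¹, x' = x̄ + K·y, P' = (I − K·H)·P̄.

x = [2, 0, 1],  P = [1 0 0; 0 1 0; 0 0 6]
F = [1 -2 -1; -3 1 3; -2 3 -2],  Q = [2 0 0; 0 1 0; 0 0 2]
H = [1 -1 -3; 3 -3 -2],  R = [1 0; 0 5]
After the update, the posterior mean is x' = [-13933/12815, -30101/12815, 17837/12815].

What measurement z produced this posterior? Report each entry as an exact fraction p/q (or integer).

x̄ = F·x = [1, -3, -6]
P̄ = F·P·Fᵀ + Q = [13 -23 4; -23 65 -27; 4 -27 39]
S = H·P̄·Hᵀ + R = [290 265; 265 905]
K = P̄·Hᵀ·S⁻¹ = [-956/38445 4528/38445; 9863/38445 -11809/38445; -16361/38445 5428/38445]
x' − x̄ = [-26748/12815, 8344/12815, 94727/12815] = K·y
y = (KᵀK)⁻¹·Kᵀ·(x' − x̄) = [-25, -23]
z = y + H·x̄ = [-25, -23] + [22, 24] = [-3, 1]

z = [-3, 1]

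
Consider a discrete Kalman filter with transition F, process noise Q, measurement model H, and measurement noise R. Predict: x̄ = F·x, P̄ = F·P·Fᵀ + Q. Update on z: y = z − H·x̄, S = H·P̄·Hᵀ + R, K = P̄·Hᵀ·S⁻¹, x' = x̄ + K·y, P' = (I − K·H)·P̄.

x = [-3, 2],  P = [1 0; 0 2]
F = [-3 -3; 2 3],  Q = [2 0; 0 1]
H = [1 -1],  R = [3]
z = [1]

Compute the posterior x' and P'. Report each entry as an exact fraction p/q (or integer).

x̄ = F·x = [3, 0]
P̄ = F·P·Fᵀ + Q = [29 -24; -24 23]
y = z − H·x̄ = [-2]
S = H·P̄·Hᵀ + R = [103]
K = P̄·Hᵀ·S⁻¹ = [53/103; -47/103]
x' = x̄ + K·y = [203/103, 94/103]
P' = (I − K·H)·P̄ = [178/103 19/103; 19/103 160/103]

x' = [203/103, 94/103]
P' = [178/103 19/103; 19/103 160/103]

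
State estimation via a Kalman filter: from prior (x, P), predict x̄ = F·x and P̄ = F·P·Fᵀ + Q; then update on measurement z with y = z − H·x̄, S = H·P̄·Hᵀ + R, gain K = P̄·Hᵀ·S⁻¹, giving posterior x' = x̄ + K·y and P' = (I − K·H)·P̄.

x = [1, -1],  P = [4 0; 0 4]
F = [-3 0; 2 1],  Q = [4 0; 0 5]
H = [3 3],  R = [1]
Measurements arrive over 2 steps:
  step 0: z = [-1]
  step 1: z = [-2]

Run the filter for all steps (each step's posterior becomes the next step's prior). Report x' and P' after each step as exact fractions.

step 0: x̄ = F·x = [-3, 1]
step 0: P̄ = F·P·Fᵀ + Q = [40 -24; -24 25]
step 0: y = z − H·x̄ = [5]
step 0: S = H·P̄·Hᵀ + R = [154]
step 0: K = P̄·Hᵀ·S⁻¹ = [24/77; 3/154]
step 0: x' = x̄ + K·y = [-111/77, 169/154]
step 0: P' = (I − K·H)·P̄ = [1928/77 -1920/77; -1920/77 3841/154]
step 1: x̄ = F·x = [333/77, -25/14]
step 1: P̄ = F·P·Fᵀ + Q = [17660/77 -528/7; -528/7 425/14]
step 1: y = z − H·x̄ = [-1481/154]
step 1: S = H·P̄·Hᵀ + R = [151021/154]
step 1: K = P̄·Hᵀ·S⁻¹ = [71112/151021; -20823/151021]
step 1: x' = x̄ + K·y = [-30759/151021, -69428/151021]
step 1: P' = (I − K·H)·P̄ = [1799644/151021 -1775940/151021; -1775940/151021 1768999/151021]

step 0: x' = [-111/77, 169/154], P' = [1928/77 -1920/77; -1920/77 3841/154]
step 1: x' = [-30759/151021, -69428/151021], P' = [1799644/151021 -1775940/151021; -1775940/151021 1768999/151021]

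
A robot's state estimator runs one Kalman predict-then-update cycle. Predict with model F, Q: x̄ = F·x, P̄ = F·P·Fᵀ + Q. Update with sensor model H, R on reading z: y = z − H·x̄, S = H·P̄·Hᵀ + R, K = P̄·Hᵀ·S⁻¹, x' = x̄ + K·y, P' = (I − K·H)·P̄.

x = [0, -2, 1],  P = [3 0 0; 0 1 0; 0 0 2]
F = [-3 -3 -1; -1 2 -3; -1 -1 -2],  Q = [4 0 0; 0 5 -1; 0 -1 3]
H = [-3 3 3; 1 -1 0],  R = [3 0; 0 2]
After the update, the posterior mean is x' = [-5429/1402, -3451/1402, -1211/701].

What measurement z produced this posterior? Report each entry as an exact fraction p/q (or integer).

x̄ = F·x = [5, -7, 0]
P̄ = F·P·Fᵀ + Q = [42 9 16; 9 30 12; 16 12 15]
S = H·P̄·Hᵀ + R = [552 -150; -150 56]
K = P̄·Hᵀ·S⁻¹ = [349/1402 1761/1402; 399/1402 543/1402; 204/701 1193/1402]
x' − x̄ = [-12439/1402, 6363/1402, -1211/701] = K·y
y = (KᵀK)⁻¹·Kᵀ·(x' − x̄) = [35, -14]
z = y + H·x̄ = [35, -14] + [-36, 12] = [-1, -2]

z = [-1, -2]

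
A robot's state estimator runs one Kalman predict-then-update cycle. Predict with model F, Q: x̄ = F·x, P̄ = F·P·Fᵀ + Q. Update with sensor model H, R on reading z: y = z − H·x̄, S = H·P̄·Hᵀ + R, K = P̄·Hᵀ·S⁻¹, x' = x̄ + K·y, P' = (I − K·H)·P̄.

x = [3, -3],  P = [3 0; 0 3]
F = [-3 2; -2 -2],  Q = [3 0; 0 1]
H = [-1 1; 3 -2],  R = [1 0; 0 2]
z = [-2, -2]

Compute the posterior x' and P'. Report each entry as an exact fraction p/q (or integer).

x' = [-1932/383, -5067/766]
P' = [1542/383 2031/383; 2031/383 2801/383]

x̄ = F·x = [-15, 0]
P̄ = F·P·Fᵀ + Q = [42 6; 6 25]
y = z − H·x̄ = [-17, 43]
S = H·P̄·Hᵀ + R = [56 -146; -146 408]
K = P̄·Hᵀ·S⁻¹ = [489/383 282/383; 770/383 491/766]
x' = x̄ + K·y = [-1932/383, -5067/766]
P' = (I − K·H)·P̄ = [1542/383 2031/383; 2031/383 2801/383]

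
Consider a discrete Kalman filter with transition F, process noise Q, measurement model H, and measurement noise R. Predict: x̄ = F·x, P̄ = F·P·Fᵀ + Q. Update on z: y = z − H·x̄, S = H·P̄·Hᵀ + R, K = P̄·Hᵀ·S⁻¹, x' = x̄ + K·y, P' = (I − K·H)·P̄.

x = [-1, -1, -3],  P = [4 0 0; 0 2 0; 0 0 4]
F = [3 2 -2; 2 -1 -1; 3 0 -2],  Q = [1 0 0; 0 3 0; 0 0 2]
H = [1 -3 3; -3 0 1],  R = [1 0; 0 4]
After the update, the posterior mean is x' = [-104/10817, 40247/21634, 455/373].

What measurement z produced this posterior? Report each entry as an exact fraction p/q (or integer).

z = [-2, 1]

x̄ = F·x = [1, 2, 3]
P̄ = F·P·Fᵀ + Q = [61 28 52; 28 25 32; 52 32 54]
S = H·P̄·Hᵀ + R = [341 -281; -281 295]
K = P̄·Hᵀ·S⁻¹ = [1212/10817 -3649/10817; -157/21634 -3963/21634; 106/373 -28/373]
x' − x̄ = [-10921/10817, -3021/21634, -664/373] = K·y
y = (KᵀK)⁻¹·Kᵀ·(x' − x̄) = [-6, 1]
z = y + H·x̄ = [-6, 1] + [4, 0] = [-2, 1]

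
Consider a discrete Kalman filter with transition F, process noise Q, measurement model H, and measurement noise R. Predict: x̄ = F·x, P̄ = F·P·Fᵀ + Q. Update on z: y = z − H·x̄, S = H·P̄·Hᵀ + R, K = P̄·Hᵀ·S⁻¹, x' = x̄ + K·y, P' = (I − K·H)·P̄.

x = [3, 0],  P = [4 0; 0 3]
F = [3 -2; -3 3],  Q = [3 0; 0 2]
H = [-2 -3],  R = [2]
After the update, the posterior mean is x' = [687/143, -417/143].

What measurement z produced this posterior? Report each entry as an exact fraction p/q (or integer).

z = [-1]

x̄ = F·x = [9, -9]
P̄ = F·P·Fᵀ + Q = [51 -54; -54 65]
S = H·P̄·Hᵀ + R = [143]
K = P̄·Hᵀ·S⁻¹ = [60/143; -87/143]
x' − x̄ = [-600/143, 870/143] = K·y
y = (KᵀK)⁻¹·Kᵀ·(x' − x̄) = [-10]
z = y + H·x̄ = [-10] + [9] = [-1]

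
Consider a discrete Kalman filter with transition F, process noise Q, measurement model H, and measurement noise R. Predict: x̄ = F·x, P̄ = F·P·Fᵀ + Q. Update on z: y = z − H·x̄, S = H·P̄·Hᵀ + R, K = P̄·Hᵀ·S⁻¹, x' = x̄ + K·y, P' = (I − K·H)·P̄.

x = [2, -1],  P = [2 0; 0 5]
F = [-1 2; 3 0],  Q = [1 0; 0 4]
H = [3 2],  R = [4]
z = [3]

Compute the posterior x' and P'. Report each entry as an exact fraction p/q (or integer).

x' = [-737/227, 1440/227]
P' = [1972/227 -2844/227; -2844/227 4318/227]

x̄ = F·x = [-4, 6]
P̄ = F·P·Fᵀ + Q = [23 -6; -6 22]
y = z − H·x̄ = [3]
S = H·P̄·Hᵀ + R = [227]
K = P̄·Hᵀ·S⁻¹ = [57/227; 26/227]
x' = x̄ + K·y = [-737/227, 1440/227]
P' = (I − K·H)·P̄ = [1972/227 -2844/227; -2844/227 4318/227]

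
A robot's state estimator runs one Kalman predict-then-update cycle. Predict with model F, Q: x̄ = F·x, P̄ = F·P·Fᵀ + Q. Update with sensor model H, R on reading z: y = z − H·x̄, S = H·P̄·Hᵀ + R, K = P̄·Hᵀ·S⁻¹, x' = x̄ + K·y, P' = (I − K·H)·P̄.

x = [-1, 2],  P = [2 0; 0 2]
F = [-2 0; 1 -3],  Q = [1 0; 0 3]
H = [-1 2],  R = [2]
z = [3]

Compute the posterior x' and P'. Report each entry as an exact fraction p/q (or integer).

x' = [-5/7, 117/119]
P' = [46/7 22/7; 22/7 237/119]

x̄ = F·x = [2, -7]
P̄ = F·P·Fᵀ + Q = [9 -4; -4 23]
y = z − H·x̄ = [19]
S = H·P̄·Hᵀ + R = [119]
K = P̄·Hᵀ·S⁻¹ = [-1/7; 50/119]
x' = x̄ + K·y = [-5/7, 117/119]
P' = (I − K·H)·P̄ = [46/7 22/7; 22/7 237/119]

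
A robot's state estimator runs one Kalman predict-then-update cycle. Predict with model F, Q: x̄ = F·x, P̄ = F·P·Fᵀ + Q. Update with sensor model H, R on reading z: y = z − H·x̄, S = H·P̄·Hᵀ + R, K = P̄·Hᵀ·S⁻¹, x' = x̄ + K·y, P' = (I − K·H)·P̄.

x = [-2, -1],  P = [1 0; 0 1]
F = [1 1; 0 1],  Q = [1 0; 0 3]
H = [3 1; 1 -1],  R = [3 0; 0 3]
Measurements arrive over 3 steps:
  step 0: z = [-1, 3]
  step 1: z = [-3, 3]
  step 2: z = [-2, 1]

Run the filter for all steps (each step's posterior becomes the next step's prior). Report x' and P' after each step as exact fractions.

step 0: x̄ = F·x = [-3, -1]
step 0: P̄ = F·P·Fᵀ + Q = [3 1; 1 4]
step 0: y = z − H·x̄ = [9, 5]
step 0: S = H·P̄·Hᵀ + R = [40 3; 3 8]
step 0: K = P̄·Hᵀ·S⁻¹ = [74/311 50/311; 65/311 -141/311]
step 0: x' = x̄ + K·y = [-17/311, -431/311]
step 0: P' = (I − K·H)·P̄ = [93/311 -57/311; -57/311 366/311]
step 1: x̄ = F·x = [-448/311, -431/311]
step 1: P̄ = F·P·Fᵀ + Q = [656/311 309/311; 309/311 1299/311]
step 1: y = z − H·x̄ = [842/311, 950/311]
step 1: S = H·P̄·Hᵀ + R = [9990/311 51/311; 51/311 2270/311]
step 1: K = P̄·Hᵀ·S⁻¹ = [5521/24303 1197/8101; 5470/24303 -3574/8101]
step 1: x' = x̄ + K·y = [-9092/24303, -51623/24303]
step 1: P' = (I − K·H)·P̄ = [2278/8101 -1313/8101; -1313/8101 9409/8101]
step 2: x̄ = F·x = [-60715/24303, -51623/24303]
step 2: P̄ = F·P·Fᵀ + Q = [17162/8101 8096/8101; 8096/8101 33712/8101]
step 2: y = z − H·x̄ = [185162/24303, 33395/24303]
step 2: S = H·P̄·Hᵀ + R = [261049/8101 1582/8101; 1582/8101 58985/8101]
step 2: K = P̄·Hᵀ·S⁻¹ = [432058/1900441 280510/1900441; 427312/1900441 -836784/1900441]
step 2: x' = x̄ + K·y = [-1070523/1900441, -1930993/1900441]
step 2: P' = (I − K·H)·P̄ = [534426/1900441 -307104/1900441; -307104/1900441 2203248/1900441]

step 0: x' = [-17/311, -431/311], P' = [93/311 -57/311; -57/311 366/311]
step 1: x' = [-9092/24303, -51623/24303], P' = [2278/8101 -1313/8101; -1313/8101 9409/8101]
step 2: x' = [-1070523/1900441, -1930993/1900441], P' = [534426/1900441 -307104/1900441; -307104/1900441 2203248/1900441]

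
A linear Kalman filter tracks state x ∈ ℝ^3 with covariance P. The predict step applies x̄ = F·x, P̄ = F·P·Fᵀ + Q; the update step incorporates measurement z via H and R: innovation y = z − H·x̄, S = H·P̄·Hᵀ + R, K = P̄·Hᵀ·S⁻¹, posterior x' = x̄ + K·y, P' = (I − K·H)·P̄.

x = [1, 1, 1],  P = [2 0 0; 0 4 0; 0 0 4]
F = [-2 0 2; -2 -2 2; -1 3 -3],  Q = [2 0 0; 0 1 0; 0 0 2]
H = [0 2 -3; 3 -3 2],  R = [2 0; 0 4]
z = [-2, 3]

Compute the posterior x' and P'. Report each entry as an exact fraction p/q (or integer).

x̄ = F·x = [0, -2, -1]
P̄ = F·P·Fᵀ + Q = [26 24 -20; 24 41 -44; -20 -44 76]
y = z − H·x̄ = [-1, -1]
S = H·P̄·Hᵀ + R = [1378 -950; -950 767]
K = P̄·Hᵀ·S⁻¹ = [25268/77213 27874/77213; 16044/77213 5879/77213; -14786/77213 4236/77213]
x' = x̄ + K·y = [-53142/77213, -176349/77213, -66663/77213]
P' = (I − K·H)·P̄ = [226310/77213 320246/77213 196652/77213; 320246/77213 549498/77213 355636/77213; 196652/77213 355636/77213 246948/77213]

x' = [-53142/77213, -176349/77213, -66663/77213]
P' = [226310/77213 320246/77213 196652/77213; 320246/77213 549498/77213 355636/77213; 196652/77213 355636/77213 246948/77213]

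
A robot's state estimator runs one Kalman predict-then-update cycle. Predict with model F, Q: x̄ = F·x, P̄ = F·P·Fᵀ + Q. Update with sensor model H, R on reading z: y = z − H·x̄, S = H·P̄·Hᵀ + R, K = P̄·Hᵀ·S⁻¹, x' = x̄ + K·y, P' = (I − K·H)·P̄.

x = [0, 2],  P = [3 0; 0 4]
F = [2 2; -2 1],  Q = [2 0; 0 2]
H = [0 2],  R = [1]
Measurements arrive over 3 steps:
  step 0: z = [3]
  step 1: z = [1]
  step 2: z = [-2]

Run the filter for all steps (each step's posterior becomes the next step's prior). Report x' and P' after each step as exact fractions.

step 0: x' = [300/73, 110/73], P' = [2126/73 -4/73; -4/73 18/73]
step 1: x' = [48980/11603, 5626/11603], P' = [73990/11603 -2820/11603; -2820/11603 8684/34809]
step 2: x' = [748508/212363, -225110/212363], P' = [23442298/4034897 -853592/4034897; -853592/4034897 1000022/4034897]

step 0: x̄ = F·x = [4, 2]
step 0: P̄ = F·P·Fᵀ + Q = [30 -4; -4 18]
step 0: y = z − H·x̄ = [-1]
step 0: S = H·P̄·Hᵀ + R = [73]
step 0: K = P̄·Hᵀ·S⁻¹ = [-8/73; 36/73]
step 0: x' = x̄ + K·y = [300/73, 110/73]
step 0: P' = (I − K·H)·P̄ = [2126/73 -4/73; -4/73 18/73]
step 1: x̄ = F·x = [820/73, -490/73]
step 1: P̄ = F·P·Fᵀ + Q = [8690/73 -8460/73; -8460/73 8684/73]
step 1: y = z − H·x̄ = [1053/73]
step 1: S = H·P̄·Hᵀ + R = [34809/73]
step 1: K = P̄·Hᵀ·S⁻¹ = [-5640/11603; 17368/34809]
step 1: x' = x̄ + K·y = [48980/11603, 5626/11603]
step 1: P' = (I − K·H)·P̄ = [73990/11603 -2820/11603; -2820/11603 8684/34809]
step 2: x̄ = F·x = [109212/11603, -92334/11603]
step 2: P̄ = F·P·Fᵀ + Q = [924554/34809 -853592/34809; -853592/34809 1000022/34809]
step 2: y = z − H·x̄ = [161462/11603]
step 2: S = H·P̄·Hᵀ + R = [4034897/34809]
step 2: K = P̄·Hᵀ·S⁻¹ = [-1707184/4034897; 2000044/4034897]
step 2: x' = x̄ + K·y = [748508/212363, -225110/212363]
step 2: P' = (I − K·H)·P̄ = [23442298/4034897 -853592/4034897; -853592/4034897 1000022/4034897]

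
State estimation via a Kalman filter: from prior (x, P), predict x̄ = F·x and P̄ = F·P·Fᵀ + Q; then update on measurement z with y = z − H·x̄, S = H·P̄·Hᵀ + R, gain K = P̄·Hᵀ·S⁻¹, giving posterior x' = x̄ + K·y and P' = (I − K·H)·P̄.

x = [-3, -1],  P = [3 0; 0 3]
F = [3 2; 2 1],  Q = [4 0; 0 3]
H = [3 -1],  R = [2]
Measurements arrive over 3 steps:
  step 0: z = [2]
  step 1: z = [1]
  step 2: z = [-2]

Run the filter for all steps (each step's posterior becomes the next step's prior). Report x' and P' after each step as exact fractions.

step 0: x̄ = F·x = [-11, -7]
step 0: P̄ = F·P·Fᵀ + Q = [43 24; 24 18]
step 0: y = z − H·x̄ = [28]
step 0: S = H·P̄·Hᵀ + R = [263]
step 0: K = P̄·Hᵀ·S⁻¹ = [105/263; 54/263]
step 0: x' = x̄ + K·y = [47/263, -329/263]
step 0: P' = (I − K·H)·P̄ = [284/263 642/263; 642/263 1818/263]
step 1: x̄ = F·x = [-517/263, -235/263]
step 1: P̄ = F·P·Fᵀ + Q = [18584/263 9834/263; 9834/263 6311/263]
step 1: y = z − H·x̄ = [1579/263]
step 1: S = H·P̄·Hᵀ + R = [115089/263]
step 1: K = P̄·Hᵀ·S⁻¹ = [15306/38363; 23191/115089]
step 1: x' = x̄ + K·y = [16481/38363, 36398/115089]
step 1: P' = (I − K·H)·P̄ = [38468/38363 84792/38363; 84792/38363 716746/115089]
step 2: x̄ = F·x = [221125/115089, 135284/115089]
step 2: P̄ = F·P·Fᵀ + Q = [7418488/115089 3906548/115089; 3906548/115089 2541133/115089]
step 2: y = z − H·x̄ = [-758269/115089]
step 2: S = H·P̄·Hᵀ + R = [46098415/115089]
step 2: K = P̄·Hᵀ·S⁻¹ = [18348916/46098415; 9178511/46098415]
step 2: x' = x̄ + K·y = [-32321961/46098415, -6285591/46098415]
step 2: P' = (I − K·H)·P̄ = [46032376/46098415 101399296/46098415; 101399296/46098415 285840866/46098415]

step 0: x' = [47/263, -329/263], P' = [284/263 642/263; 642/263 1818/263]
step 1: x' = [16481/38363, 36398/115089], P' = [38468/38363 84792/38363; 84792/38363 716746/115089]
step 2: x' = [-32321961/46098415, -6285591/46098415], P' = [46032376/46098415 101399296/46098415; 101399296/46098415 285840866/46098415]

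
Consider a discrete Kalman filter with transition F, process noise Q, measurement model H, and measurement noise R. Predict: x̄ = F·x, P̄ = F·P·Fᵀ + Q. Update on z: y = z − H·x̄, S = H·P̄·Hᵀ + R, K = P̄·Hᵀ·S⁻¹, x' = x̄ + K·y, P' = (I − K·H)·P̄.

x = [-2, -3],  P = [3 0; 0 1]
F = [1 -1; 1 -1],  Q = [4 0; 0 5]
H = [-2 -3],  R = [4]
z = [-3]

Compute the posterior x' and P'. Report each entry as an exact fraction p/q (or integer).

x' = [109/165, 19/33]
P' = [536/165 -64/33; -64/33 52/33]

x̄ = F·x = [1, 1]
P̄ = F·P·Fᵀ + Q = [8 4; 4 9]
y = z − H·x̄ = [2]
S = H·P̄·Hᵀ + R = [165]
K = P̄·Hᵀ·S⁻¹ = [-28/165; -7/33]
x' = x̄ + K·y = [109/165, 19/33]
P' = (I − K·H)·P̄ = [536/165 -64/33; -64/33 52/33]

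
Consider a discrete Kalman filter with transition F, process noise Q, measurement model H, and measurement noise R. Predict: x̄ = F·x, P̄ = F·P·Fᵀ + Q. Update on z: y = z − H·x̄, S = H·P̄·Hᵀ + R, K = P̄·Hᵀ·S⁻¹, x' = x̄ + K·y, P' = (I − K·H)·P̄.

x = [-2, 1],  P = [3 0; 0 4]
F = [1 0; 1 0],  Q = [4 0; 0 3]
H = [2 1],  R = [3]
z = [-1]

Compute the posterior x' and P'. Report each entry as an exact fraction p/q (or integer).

x̄ = F·x = [-2, -2]
P̄ = F·P·Fᵀ + Q = [7 3; 3 6]
y = z − H·x̄ = [5]
S = H·P̄·Hᵀ + R = [49]
K = P̄·Hᵀ·S⁻¹ = [17/49; 12/49]
x' = x̄ + K·y = [-13/49, -38/49]
P' = (I − K·H)·P̄ = [54/49 -57/49; -57/49 150/49]

x' = [-13/49, -38/49]
P' = [54/49 -57/49; -57/49 150/49]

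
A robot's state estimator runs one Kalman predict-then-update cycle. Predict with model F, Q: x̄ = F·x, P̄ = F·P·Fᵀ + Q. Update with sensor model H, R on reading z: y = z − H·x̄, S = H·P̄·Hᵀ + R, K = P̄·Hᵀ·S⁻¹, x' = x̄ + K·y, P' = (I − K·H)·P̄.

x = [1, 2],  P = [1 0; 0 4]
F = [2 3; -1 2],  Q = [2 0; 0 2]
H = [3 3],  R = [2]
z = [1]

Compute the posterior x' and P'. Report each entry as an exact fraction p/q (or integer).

x̄ = F·x = [8, 3]
P̄ = F·P·Fᵀ + Q = [42 22; 22 19]
y = z − H·x̄ = [-32]
S = H·P̄·Hᵀ + R = [947]
K = P̄·Hᵀ·S⁻¹ = [192/947; 123/947]
x' = x̄ + K·y = [1432/947, -1095/947]
P' = (I − K·H)·P̄ = [2910/947 -2782/947; -2782/947 2864/947]

x' = [1432/947, -1095/947]
P' = [2910/947 -2782/947; -2782/947 2864/947]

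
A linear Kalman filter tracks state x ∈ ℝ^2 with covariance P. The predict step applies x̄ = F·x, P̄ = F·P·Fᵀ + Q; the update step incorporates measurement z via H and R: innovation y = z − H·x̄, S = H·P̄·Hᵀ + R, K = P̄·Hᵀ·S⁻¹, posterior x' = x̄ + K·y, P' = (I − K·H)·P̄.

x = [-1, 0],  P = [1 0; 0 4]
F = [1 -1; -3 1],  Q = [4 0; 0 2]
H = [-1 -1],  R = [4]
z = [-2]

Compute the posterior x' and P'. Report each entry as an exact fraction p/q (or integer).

x' = [-1, 3]
P' = [61/7 -57/7; -57/7 73/7]

x̄ = F·x = [-1, 3]
P̄ = F·P·Fᵀ + Q = [9 -7; -7 15]
y = z − H·x̄ = [0]
S = H·P̄·Hᵀ + R = [14]
K = P̄·Hᵀ·S⁻¹ = [-1/7; -4/7]
x' = x̄ + K·y = [-1, 3]
P' = (I − K·H)·P̄ = [61/7 -57/7; -57/7 73/7]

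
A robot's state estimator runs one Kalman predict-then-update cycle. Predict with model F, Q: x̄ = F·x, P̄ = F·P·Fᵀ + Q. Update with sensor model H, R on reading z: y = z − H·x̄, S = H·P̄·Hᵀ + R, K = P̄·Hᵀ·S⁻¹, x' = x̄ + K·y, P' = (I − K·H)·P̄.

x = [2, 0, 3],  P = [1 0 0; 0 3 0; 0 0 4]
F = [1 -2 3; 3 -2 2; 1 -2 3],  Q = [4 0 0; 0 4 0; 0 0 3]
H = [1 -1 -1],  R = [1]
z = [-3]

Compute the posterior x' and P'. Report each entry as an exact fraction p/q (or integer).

x' = [32/7, 219/49, 23/7]
P' = [28 68/7 19; 68/7 328/49 27/7; 19 27/7 16]

x̄ = F·x = [11, 12, 11]
P̄ = F·P·Fᵀ + Q = [53 39 49; 39 41 39; 49 39 52]
y = z − H·x̄ = [9]
S = H·P̄·Hᵀ + R = [49]
K = P̄·Hᵀ·S⁻¹ = [-5/7; -41/49; -6/7]
x' = x̄ + K·y = [32/7, 219/49, 23/7]
P' = (I − K·H)·P̄ = [28 68/7 19; 68/7 328/49 27/7; 19 27/7 16]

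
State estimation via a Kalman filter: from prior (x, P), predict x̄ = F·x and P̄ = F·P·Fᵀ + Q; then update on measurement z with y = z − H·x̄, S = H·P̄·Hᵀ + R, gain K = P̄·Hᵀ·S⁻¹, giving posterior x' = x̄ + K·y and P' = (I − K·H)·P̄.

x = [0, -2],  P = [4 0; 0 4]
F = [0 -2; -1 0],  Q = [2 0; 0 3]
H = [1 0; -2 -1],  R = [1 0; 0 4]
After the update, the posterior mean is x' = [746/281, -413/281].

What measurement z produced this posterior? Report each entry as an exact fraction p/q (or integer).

x̄ = F·x = [4, 0]
P̄ = F·P·Fᵀ + Q = [18 0; 0 7]
S = H·P̄·Hᵀ + R = [19 -36; -36 83]
K = P̄·Hᵀ·S⁻¹ = [198/281 -36/281; -252/281 -133/281]
x' − x̄ = [-378/281, -413/281] = K·y
y = (KᵀK)⁻¹·Kᵀ·(x' − x̄) = [-1, 5]
z = y + H·x̄ = [-1, 5] + [4, -8] = [3, -3]

z = [3, -3]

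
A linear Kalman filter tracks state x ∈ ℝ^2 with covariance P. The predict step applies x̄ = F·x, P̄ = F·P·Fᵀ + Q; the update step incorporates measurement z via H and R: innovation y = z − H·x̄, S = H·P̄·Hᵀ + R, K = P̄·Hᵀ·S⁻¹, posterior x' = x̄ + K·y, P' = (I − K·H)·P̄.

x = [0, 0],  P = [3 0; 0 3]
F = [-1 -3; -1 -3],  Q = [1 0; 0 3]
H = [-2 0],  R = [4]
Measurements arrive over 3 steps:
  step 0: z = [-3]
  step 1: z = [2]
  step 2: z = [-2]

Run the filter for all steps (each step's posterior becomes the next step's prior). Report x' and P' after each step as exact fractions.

step 0: x' = [93/64, 45/32], P' = [31/32 15/16; 15/16 39/8]
step 1: x' = [-159/146, -86/73], P' = [1647/1679 1615/1679; 1615/1679 8267/1679]
step 2: x' = [190363/178196, 101265/89098], P' = [87419/89098 42870/44549; 42870/44549 219387/44549]

step 0: x̄ = F·x = [0, 0]
step 0: P̄ = F·P·Fᵀ + Q = [31 30; 30 33]
step 0: y = z − H·x̄ = [-3]
step 0: S = H·P̄·Hᵀ + R = [128]
step 0: K = P̄·Hᵀ·S⁻¹ = [-31/64; -15/32]
step 0: x' = x̄ + K·y = [93/64, 45/32]
step 0: P' = (I − K·H)·P̄ = [31/32 15/16; 15/16 39/8]
step 1: x̄ = F·x = [-363/64, -363/64]
step 1: P̄ = F·P·Fᵀ + Q = [1647/32 1615/32; 1615/32 1711/32]
step 1: y = z − H·x̄ = [-299/32]
step 1: S = H·P̄·Hᵀ + R = [1679/8]
step 1: K = P̄·Hᵀ·S⁻¹ = [-1647/3358; -1615/3358]
step 1: x' = x̄ + K·y = [-159/146, -86/73]
step 1: P' = (I − K·H)·P̄ = [1647/1679 1615/1679; 1615/1679 8267/1679]
step 2: x̄ = F·x = [675/146, 675/146]
step 2: P̄ = F·P·Fᵀ + Q = [87419/1679 85740/1679; 85740/1679 90777/1679]
step 2: y = z − H·x̄ = [529/73]
step 2: S = H·P̄·Hᵀ + R = [356392/1679]
step 2: K = P̄·Hᵀ·S⁻¹ = [-87419/178196; -21435/44549]
step 2: x' = x̄ + K·y = [190363/178196, 101265/89098]
step 2: P' = (I − K·H)·P̄ = [87419/89098 42870/44549; 42870/44549 219387/44549]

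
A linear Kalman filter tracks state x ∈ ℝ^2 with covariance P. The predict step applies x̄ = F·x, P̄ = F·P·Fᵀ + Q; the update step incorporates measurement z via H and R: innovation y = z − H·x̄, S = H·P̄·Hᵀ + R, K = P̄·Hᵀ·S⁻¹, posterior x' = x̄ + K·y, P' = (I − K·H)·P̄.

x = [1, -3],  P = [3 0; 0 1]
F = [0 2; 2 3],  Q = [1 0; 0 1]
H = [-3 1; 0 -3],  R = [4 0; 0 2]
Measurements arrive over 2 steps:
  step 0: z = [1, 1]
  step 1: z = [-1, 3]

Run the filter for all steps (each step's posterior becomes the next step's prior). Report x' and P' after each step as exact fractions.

step 0: x' = [-777/857, -354/857], P' = [713/1714 123/1714; 123/1714 377/1714]
step 1: x' = [-118752/1475381, -1594461/1475381], P' = [531594/1475381 101898/1475381; 101898/1475381 315078/1475381]

step 0: x̄ = F·x = [-6, -7]
step 0: P̄ = F·P·Fᵀ + Q = [5 6; 6 22]
step 0: y = z − H·x̄ = [-10, -20]
step 0: S = H·P̄·Hᵀ + R = [35 -12; -12 200]
step 0: K = P̄·Hᵀ·S⁻¹ = [-252/857 -369/3428; 1/857 -1131/3428]
step 0: x' = x̄ + K·y = [-777/857, -354/857]
step 0: P' = (I − K·H)·P̄ = [713/1714 123/1714; 123/1714 377/1714]
step 1: x̄ = F·x = [-708/857, -2616/857]
step 1: P̄ = F·P·Fᵀ + Q = [1611/857 1377/857; 1377/857 9435/1714]
step 1: y = z − H·x̄ = [-365/857, -5277/857]
step 1: S = H·P̄·Hᵀ + R = [28765/1714 -3519/1714; -3519/1714 88343/1714]
step 1: K = P̄·Hᵀ·S⁻¹ = [-16227/64147 -152847/1475381; 102/64147 -472617/1475381]
step 1: x' = x̄ + K·y = [-118752/1475381, -1594461/1475381]
step 1: P' = (I − K·H)·P̄ = [531594/1475381 101898/1475381; 101898/1475381 315078/1475381]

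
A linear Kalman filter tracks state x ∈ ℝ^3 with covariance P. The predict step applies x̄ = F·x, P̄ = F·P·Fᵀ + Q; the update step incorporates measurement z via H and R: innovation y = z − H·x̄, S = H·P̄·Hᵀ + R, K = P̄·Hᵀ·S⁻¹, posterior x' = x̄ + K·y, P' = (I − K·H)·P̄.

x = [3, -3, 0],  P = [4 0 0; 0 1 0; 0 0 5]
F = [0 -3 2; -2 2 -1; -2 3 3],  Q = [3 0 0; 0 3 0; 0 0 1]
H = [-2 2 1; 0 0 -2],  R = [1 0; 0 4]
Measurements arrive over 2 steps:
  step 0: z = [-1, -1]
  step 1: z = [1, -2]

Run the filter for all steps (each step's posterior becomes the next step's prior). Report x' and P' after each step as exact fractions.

step 0: x' = [108405/51598, 69885/51598, 18711/51598], P' = [115774/25799 106978/25799 11289/25799; 106978/25799 110946/25799 -1397/25799; 11289/25799 -1397/25799 25415/25799]
step 1: x' = [-326890613/145694078, -323771151/145694078, 70626621/72847039], P' = [280326053/72847039 267685197/72847039 -2113803/72847039; 267685197/72847039 289168032/72847039 -34400880/72847039; -2113803/72847039 -34400880/72847039 65202990/72847039]

step 0: x̄ = F·x = [9, -12, -15]
step 0: P̄ = F·P·Fᵀ + Q = [32 -16 21; -16 28 7; 21 7 71]
step 0: y = z − H·x̄ = [56, -31]
step 0: S = H·P̄·Hᵀ + R = [384 -86; -86 288]
step 0: K = P̄·Hᵀ·S⁻¹ = [-6303/25799 -11289/51598; 6539/25799 1397/51598; 43/25799 -25415/51598]
step 0: x' = x̄ + K·y = [108405/51598, 69885/51598, 18711/51598]
step 0: P' = (I − K·H)·P̄ = [115774/25799 106978/25799 11289/25799; 106978/25799 110946/25799 -1397/25799; 11289/25799 -1397/25799 25415/25799]
step 1: x̄ = F·x = [-172233/51598, -95751/51598, 24489/25799]
step 1: P̄ = F·P·Fᵀ + Q = [1194335/25799 -129573/25799 -245121/25799; -129573/25799 204612/25799 -66600/25799; -245121/25799 -66600/25799 271794/25799]
step 1: y = z − H·x̄ = [-75172/25799, -2620/25799]
step 1: S = H·P̄·Hᵀ + R = [7644049/25799 -1257672/25799; -1257672/25799 1190372/25799]
step 1: K = P̄·Hᵀ·S⁻¹ = [-27395515/72847039 2113803/145694078; 8564790/72847039 17200440/72847039; 628836/72847039 -32601495/72847039]
step 1: x' = x̄ + K·y = [-326890613/145694078, -323771151/145694078, 70626621/72847039]
step 1: P' = (I − K·H)·P̄ = [280326053/72847039 267685197/72847039 -2113803/72847039; 267685197/72847039 289168032/72847039 -34400880/72847039; -2113803/72847039 -34400880/72847039 65202990/72847039]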